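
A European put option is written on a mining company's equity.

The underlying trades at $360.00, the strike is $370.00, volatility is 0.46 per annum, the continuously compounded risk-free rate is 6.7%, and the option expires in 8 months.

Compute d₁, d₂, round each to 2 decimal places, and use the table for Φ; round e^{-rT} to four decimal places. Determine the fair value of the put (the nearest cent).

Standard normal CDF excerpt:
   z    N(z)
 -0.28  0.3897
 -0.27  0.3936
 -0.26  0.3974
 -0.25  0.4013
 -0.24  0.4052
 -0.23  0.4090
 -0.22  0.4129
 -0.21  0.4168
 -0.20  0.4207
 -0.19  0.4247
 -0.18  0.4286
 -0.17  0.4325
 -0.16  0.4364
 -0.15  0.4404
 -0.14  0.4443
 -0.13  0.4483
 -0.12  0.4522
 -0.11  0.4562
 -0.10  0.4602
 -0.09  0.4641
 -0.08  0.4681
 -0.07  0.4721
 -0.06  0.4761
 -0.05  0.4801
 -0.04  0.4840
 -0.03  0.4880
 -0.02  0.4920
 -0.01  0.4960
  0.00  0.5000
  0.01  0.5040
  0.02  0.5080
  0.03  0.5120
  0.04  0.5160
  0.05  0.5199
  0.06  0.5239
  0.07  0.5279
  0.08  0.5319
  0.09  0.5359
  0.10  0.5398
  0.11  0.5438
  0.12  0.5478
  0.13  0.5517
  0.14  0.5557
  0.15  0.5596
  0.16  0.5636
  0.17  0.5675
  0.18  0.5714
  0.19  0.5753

T = 0.6667;  σ√T = 0.3756
d₁ = [ln(360/370) + (0.067 + 0.46²/2)·0.6667] / 0.3756 = [-0.0274 + 0.1152] / 0.3756 = 0.2338 which rounds to 0.23
d₂ = d₁ − σ√T = 0.2338 − 0.3756 = -0.1418 which rounds to -0.14
exp(−rT) = exp(−0.067·0.6667) = 0.9563
N(−d₂) = N(0.14) = 0.5557;  N(−d₁) = N(-0.23) = 0.4090
P = 370·0.9563·0.5557 − 360·0.4090 = 196.6239 − 147.2400 = 49.3839

$49.38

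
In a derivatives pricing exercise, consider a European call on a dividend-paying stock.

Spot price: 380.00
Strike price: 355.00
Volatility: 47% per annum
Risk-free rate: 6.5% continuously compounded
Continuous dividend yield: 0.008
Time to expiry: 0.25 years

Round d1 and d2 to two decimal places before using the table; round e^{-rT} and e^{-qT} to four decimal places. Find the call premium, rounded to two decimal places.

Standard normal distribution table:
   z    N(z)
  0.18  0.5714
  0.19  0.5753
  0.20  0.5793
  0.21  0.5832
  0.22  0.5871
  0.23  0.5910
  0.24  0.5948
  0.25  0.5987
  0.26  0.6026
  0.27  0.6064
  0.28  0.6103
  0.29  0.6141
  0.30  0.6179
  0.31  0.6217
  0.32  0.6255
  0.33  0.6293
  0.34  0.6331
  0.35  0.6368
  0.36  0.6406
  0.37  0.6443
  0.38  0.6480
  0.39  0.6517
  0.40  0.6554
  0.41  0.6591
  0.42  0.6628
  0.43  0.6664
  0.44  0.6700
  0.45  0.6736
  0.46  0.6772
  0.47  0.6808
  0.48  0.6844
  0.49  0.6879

51.76

σ√T = 0.47·√0.25 = 0.2350
d₁ = [ln(380/355) + (0.065 − 0.008 + 0.47²/2)·0.25] / 0.2350 = [0.0681 + 0.0419] / 0.2350 = 0.4677 which rounds to 0.47
d₂ = d₁ − σ√T = 0.4677 − 0.2350 = 0.2327 which rounds to 0.23
exp(−qT) = exp(−0.008·0.25) = 0.9980;  exp(−rT) = exp(−0.065·0.25) = 0.9839
N(d₁) = N(0.47) = 0.6808;  N(d₂) = N(0.23) = 0.5910
C = 380·0.9980·0.6808 − 355·0.9839·0.5910 = 258.1866 − 206.4271 = 51.7595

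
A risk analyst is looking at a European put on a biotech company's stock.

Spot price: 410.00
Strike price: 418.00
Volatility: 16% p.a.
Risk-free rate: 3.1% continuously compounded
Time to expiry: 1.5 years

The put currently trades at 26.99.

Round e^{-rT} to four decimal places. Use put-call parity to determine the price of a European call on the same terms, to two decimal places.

e^(−rT) = e^(−0.031·1.5) = 0.9546
Put-call parity: C − P = S − K·e^(−rT) = 410 − 418·0.9546 = 410 − 399.0228 = 10.9772
C = P + (C − P) = 26.99 + (10.9772) = 37.9672

37.97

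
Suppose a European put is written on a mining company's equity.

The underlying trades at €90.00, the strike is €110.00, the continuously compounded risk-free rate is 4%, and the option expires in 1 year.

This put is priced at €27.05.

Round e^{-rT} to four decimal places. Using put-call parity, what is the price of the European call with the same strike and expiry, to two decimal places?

e^(−rT) = e^(−0.04·1) = 0.9608
Put-call parity: C − P = S − K·e^(−rT) = 90 − 110·0.9608 = 90 − 105.6880 = -15.6880
C = P + (C − P) = 27.05 + (-15.6880) = 11.3620

€11.36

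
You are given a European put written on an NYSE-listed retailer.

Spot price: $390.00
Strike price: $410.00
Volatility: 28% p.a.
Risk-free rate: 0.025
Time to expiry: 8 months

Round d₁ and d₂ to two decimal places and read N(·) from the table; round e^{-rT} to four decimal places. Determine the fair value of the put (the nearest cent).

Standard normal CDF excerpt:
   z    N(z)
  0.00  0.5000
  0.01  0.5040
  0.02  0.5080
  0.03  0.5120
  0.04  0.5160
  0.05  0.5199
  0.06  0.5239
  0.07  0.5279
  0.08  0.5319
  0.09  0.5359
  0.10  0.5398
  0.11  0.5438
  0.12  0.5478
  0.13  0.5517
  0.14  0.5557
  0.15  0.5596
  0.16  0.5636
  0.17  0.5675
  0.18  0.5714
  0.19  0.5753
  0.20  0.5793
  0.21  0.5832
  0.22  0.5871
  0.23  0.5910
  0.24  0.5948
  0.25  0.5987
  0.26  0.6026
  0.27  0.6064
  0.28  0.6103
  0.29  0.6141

σ√T = 0.28·√0.6667 = 0.2286
d₁ = [ln(390/410) + (0.025 + ½·0.28²)·0.6667] / (σ√T) = (-0.0500 + 0.0428) / 0.2286 = -0.0315 → -0.03
d₂ = -0.0315 − 0.2286 = -0.2602 → -0.26
exp(−rT) = exp(−0.025·0.6667) = 0.9835
N(−d₂) = N(0.26) = 0.6026;  N(−d₁) = N(0.03) = 0.5120
P = 410·0.9835·0.6026 − 390·0.5120 = 242.9894 − 199.6800 = 43.3094

$43.31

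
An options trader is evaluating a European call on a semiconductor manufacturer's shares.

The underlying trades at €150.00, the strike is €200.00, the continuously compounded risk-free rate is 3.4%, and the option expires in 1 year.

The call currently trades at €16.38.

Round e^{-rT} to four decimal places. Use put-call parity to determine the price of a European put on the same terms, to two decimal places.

€59.70

e^(−rT) = e^(−0.034·1) = 0.9666
Put-call parity: C − P = S − K·e^(−rT) = 150 − 200·0.9666 = 150 − 193.3200 = -43.3200
P = C − (C − P) = 16.38 − (-43.3200) = 59.7000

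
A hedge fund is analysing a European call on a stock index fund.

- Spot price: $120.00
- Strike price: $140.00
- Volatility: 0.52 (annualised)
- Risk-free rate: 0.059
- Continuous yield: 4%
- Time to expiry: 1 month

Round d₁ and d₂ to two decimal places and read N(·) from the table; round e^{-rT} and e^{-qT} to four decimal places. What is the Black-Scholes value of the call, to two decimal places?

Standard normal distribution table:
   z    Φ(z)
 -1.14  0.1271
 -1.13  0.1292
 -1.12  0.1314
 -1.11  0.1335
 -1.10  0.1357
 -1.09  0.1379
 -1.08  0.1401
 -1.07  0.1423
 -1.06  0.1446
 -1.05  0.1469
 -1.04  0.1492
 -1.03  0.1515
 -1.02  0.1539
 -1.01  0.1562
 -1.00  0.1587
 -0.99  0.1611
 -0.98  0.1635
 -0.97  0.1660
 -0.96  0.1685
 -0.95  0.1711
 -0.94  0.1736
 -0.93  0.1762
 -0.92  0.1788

T = 0.08333;  σ√T = 0.1501
d₁ = [ln(120/140) + (0.059 − 0.04 + 0.52²/2)·0.08333] / 0.1501 = [-0.1542 + 0.0129] / 0.1501 = -0.9413 ≈ -0.94
d₂ = d₁ − σ√T = -0.9413 − 0.1501 = -1.0914 ≈ -1.09
exp(−qT) = exp(−0.04·0.08333) = 0.9967;  exp(−rT) = exp(−0.059·0.08333) = 0.9951
C = 120·0.9967·N(-0.94) − 140·0.9951·N(-1.09) = 120·0.9967·0.1736 − 140·0.9951·0.1379 = 20.7633 − 19.2114 = 1.5519

$1.55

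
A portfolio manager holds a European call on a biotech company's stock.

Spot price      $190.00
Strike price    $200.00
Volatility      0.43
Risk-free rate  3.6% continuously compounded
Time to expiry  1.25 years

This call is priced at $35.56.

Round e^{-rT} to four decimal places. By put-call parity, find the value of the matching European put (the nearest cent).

$36.76

exp(−rT) = exp(−0.036·1.25) = 0.9560
Put-call parity: C − P = S − K·e^(−rT) = 190 − 200·0.9560 = 190 − 191.2000 = -1.2000
P = C − (C − P) = 35.56 − (-1.2000) = 36.7600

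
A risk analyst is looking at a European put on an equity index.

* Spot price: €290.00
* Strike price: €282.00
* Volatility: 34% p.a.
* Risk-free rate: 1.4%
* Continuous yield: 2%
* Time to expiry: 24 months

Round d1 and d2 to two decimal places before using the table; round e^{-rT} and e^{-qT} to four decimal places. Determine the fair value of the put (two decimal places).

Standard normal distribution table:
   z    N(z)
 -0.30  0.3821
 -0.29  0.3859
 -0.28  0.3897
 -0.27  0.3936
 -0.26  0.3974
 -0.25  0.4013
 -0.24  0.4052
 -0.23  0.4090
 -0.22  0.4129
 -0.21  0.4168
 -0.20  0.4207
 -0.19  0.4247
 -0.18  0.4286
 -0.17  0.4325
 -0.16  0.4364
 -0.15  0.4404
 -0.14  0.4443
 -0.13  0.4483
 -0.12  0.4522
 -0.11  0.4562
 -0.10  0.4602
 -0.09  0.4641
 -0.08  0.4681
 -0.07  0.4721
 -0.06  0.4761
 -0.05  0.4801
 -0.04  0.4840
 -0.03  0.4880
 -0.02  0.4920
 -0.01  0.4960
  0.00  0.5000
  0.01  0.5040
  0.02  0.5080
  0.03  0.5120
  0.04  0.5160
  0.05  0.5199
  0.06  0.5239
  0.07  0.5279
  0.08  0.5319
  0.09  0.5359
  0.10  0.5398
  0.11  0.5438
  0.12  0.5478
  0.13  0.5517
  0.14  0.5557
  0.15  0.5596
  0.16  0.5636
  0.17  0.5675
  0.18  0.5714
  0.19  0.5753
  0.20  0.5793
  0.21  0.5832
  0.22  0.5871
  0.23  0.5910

σ√T = 0.34 × 1.4142 = 0.4808
d₁ = [ln(290/282) + (0.014 − 0.02 + 0.34²/2)·2] / 0.4808 = [0.0280 + 0.1036] / 0.4808 = 0.2736 ⇒ 0.27
d₂ = d₁ − σ√T = 0.2736 − 0.4808 = -0.2072 ⇒ -0.21
e^(−qT) = e^(−0.02·2) = 0.9608;  e^(−rT) = e^(−0.014·2) = 0.9724
N(−d₂) = N(0.21) = 0.5832;  N(−d₁) = N(-0.27) = 0.3936
P = 282·0.9724·0.5832 − 290·0.9608·0.3936 = 159.9232 − 109.6696 = 50.2537

€50.25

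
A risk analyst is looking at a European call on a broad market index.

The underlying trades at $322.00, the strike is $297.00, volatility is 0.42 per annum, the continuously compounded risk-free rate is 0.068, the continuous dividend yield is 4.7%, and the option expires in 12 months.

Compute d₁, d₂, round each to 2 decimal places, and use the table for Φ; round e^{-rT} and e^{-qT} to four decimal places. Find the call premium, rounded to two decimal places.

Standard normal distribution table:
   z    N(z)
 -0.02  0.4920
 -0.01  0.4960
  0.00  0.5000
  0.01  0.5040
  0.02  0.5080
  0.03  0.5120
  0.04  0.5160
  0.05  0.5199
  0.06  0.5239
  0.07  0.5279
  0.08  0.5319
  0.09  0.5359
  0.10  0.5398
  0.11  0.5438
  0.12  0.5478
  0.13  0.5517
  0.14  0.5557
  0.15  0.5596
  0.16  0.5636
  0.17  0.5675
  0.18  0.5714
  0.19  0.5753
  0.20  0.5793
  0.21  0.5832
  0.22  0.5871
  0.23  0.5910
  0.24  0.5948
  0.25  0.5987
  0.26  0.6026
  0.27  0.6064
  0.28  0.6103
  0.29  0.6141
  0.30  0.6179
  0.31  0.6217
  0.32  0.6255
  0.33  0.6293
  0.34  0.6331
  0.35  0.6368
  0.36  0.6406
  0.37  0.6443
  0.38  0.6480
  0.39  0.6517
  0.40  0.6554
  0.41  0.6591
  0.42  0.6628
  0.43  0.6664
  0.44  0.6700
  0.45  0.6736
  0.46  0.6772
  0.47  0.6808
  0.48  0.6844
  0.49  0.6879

$64.87

σ√T = 0.42 × 1.0000 = 0.4200
d₁ = [ln(322/297) + (0.068 − 0.047 + 0.42²/2)·1] / 0.4200 = [0.0808 + 0.1092] / 0.4200 = 0.4524 → 0.45
d₂ = d₁ − σ√T = 0.4524 − 0.4200 = 0.0324 → 0.03
exp(−qT) = exp(−0.047·1) = 0.9541;  exp(−rT) = exp(−0.068·1) = 0.9343
N(d₁) = N(0.45) = 0.6736;  N(d₂) = N(0.03) = 0.5120
C = 322·0.9541·0.6736 − 297·0.9343·0.5120 = 206.9435 − 142.0734 = 64.8701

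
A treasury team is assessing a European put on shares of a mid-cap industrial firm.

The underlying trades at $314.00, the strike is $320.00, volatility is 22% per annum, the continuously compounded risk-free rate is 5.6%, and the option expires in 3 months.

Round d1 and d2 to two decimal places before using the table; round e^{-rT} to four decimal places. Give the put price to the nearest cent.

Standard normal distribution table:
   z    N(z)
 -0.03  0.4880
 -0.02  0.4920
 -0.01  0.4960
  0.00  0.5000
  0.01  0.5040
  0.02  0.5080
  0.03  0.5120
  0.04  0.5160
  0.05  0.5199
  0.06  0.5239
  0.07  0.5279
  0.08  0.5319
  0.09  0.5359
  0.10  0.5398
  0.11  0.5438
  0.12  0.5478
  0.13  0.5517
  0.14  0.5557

σ√T = 0.22 × 0.5000 = 0.1100
d₁ = [ln(314/320) + (0.056 + ½·0.22²)·0.25] / (σ√T) = (-0.0189 + 0.0200) / 0.1100 = 0.0102 ≈ 0.01
d₂ = 0.0102 − 0.1100 = -0.0998 ≈ -0.10
e^(−rT) = e^(−0.056·0.25) = 0.9861
N(−d₂) = N(0.10) = 0.5398;  N(−d₁) = N(-0.01) = 0.4960
P = 320·0.9861·0.5398 − 314·0.4960 = 170.3350 − 155.7440 = 14.5910

$14.59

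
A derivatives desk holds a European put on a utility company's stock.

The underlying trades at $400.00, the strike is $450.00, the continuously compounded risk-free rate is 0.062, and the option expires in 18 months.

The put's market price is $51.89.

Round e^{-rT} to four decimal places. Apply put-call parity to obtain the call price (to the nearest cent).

$41.85

e^(−rT) = e^(−0.062·1.5) = 0.9112
Put-call parity: C − P = S − K·e^(−rT) = 400 − 450·0.9112 = 400 − 410.0400 = -10.0400
C = P + (C − P) = 51.89 + (-10.0400) = 41.8500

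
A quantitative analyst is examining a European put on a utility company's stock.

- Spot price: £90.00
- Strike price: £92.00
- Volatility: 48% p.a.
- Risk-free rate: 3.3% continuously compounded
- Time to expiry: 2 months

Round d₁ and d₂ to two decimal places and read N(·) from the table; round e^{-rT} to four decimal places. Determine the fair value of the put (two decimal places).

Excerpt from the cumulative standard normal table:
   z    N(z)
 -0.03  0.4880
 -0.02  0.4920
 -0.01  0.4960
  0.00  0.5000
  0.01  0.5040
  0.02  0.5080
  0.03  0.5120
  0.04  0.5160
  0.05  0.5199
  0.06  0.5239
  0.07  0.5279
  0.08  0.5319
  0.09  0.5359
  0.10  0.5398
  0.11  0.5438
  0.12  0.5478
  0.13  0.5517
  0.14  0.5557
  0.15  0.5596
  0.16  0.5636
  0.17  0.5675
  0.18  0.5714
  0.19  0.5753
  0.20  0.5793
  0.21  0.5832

£7.64

T = 0.1667;  σ√T = 0.1960
d₁ = [ln(90/92) + (0.033 + ½·0.48²)·0.1667] / (σ√T) = (-0.0220 + 0.0247) / 0.1960 = 0.0139 which rounds to 0.01
d₂ = 0.0139 − 0.1960 = -0.1821 which rounds to -0.18
exp(−rT) = exp(−0.033·0.1667) = 0.9945
N(−d₂) = N(0.18) = 0.5714;  N(−d₁) = N(-0.01) = 0.4960
P = 92·0.9945·0.5714 − 90·0.4960 = 52.2797 − 44.6400 = 7.6397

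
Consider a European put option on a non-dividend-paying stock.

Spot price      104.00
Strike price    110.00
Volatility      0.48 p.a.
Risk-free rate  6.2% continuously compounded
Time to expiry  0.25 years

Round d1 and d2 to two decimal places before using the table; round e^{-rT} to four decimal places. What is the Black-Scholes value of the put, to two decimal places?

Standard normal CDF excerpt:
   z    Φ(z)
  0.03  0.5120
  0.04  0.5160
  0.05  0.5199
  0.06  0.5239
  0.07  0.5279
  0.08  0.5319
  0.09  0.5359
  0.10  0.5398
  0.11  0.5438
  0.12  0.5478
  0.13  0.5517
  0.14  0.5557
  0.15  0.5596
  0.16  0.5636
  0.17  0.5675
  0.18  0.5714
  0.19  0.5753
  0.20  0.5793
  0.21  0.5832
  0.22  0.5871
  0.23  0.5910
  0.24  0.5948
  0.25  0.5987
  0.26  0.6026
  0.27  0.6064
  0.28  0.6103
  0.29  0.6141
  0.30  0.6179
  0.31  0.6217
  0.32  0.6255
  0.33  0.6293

12.44

σ√T = 0.48 × 0.5000 = 0.2400
d₁ = [ln(104/110) + (0.062 + 0.48²/2)·0.25] / 0.2400 = [-0.0561 + 0.0443] / 0.2400 = -0.0491 → -0.05
d₂ = d₁ − σ√T = -0.0491 − 0.2400 = -0.2891 → -0.29
e^(−rT) = e^(−0.062·0.25) = 0.9846
N(−d₂) = N(0.29) = 0.6141;  N(−d₁) = N(0.05) = 0.5199
P = 110·0.9846·0.6141 − 104·0.5199 = 66.5107 − 54.0696 = 12.4411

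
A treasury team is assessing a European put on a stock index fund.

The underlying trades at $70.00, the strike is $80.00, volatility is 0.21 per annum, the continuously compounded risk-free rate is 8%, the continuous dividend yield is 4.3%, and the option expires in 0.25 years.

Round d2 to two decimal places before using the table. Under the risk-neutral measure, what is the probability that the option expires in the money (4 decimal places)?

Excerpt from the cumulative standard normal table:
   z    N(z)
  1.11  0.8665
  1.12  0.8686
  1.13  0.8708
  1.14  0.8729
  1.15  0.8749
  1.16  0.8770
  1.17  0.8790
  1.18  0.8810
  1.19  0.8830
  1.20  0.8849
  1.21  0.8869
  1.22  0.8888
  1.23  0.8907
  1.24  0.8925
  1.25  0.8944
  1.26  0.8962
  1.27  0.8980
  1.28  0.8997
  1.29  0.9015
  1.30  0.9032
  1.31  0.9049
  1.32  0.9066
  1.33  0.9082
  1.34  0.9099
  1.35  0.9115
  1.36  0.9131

0.8925

σ√T = 0.21 × 0.5000 = 0.1050
d₁ = [ln(70/80) + (0.08 − 0.043 + ½·0.21²)·0.25] / (σ√T) = (-0.1335 + 0.0148) / 0.1050 = -1.1311 ⇒ -1.13
d₂ = -1.1311 − 0.1050 = -1.2361 ⇒ -1.24
Pr(exercise) under Q = N(−d₂) = N(1.24) = 0.8925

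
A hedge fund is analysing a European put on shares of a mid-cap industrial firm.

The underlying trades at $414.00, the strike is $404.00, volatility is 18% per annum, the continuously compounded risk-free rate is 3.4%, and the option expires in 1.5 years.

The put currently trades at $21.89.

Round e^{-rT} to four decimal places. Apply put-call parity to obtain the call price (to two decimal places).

$51.97

exp(−rT) = exp(−0.034·1.5) = 0.9503
Put-call parity: C − P = S − K·e^(−rT) = 414 − 404·0.9503 = 414 − 383.9212 = 30.0788
C = P + (C − P) = 21.89 + (30.0788) = 51.9688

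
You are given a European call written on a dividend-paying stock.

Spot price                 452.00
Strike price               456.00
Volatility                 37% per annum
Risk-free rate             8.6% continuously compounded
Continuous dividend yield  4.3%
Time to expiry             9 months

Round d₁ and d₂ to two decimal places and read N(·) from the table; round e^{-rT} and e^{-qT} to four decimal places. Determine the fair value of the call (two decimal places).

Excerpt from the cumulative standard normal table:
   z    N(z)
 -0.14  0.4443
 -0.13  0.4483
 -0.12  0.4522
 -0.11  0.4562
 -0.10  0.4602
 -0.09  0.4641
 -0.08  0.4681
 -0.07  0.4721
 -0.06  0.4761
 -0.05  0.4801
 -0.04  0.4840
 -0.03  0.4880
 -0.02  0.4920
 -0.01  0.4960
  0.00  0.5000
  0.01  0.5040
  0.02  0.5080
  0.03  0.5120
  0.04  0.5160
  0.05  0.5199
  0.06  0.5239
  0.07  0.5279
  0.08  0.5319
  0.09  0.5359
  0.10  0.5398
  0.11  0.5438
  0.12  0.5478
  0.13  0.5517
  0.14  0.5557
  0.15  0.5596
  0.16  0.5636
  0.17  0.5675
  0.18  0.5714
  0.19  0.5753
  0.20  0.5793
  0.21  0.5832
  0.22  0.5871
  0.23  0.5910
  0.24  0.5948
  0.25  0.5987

60.26

σ√T = 0.37 × 0.8660 = 0.3204
d₁ = [ln(452/456) + (0.086 − 0.043 + 0.37²/2)·0.75] / 0.3204 = [-0.0088 + 0.0836] / 0.3204 = 0.2334 which rounds to 0.23
d₂ = d₁ − σ√T = 0.2334 − 0.3204 = -0.0871 which rounds to -0.09
e^(−qT) = e^(−0.043·0.75) = 0.9683;  e^(−rT) = e^(−0.086·0.75) = 0.9375
C = 452·0.9683·N(0.23) − 456·0.9375·N(-0.09) = 452·0.9683·0.5910 − 456·0.9375·0.4641 = 258.6639 − 198.4027 = 60.2612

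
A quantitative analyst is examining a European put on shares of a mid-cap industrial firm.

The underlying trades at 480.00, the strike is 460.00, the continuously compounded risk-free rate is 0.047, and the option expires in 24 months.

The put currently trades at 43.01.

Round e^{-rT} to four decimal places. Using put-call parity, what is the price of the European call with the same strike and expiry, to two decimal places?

e^(−rT) = e^(−0.047·2) = 0.9103
Put-call parity: C − P = S − K·e^(−rT) = 480 − 460·0.9103 = 480 − 418.7380 = 61.2620
C = P + (C − P) = 43.01 + (61.2620) = 104.2720

104.27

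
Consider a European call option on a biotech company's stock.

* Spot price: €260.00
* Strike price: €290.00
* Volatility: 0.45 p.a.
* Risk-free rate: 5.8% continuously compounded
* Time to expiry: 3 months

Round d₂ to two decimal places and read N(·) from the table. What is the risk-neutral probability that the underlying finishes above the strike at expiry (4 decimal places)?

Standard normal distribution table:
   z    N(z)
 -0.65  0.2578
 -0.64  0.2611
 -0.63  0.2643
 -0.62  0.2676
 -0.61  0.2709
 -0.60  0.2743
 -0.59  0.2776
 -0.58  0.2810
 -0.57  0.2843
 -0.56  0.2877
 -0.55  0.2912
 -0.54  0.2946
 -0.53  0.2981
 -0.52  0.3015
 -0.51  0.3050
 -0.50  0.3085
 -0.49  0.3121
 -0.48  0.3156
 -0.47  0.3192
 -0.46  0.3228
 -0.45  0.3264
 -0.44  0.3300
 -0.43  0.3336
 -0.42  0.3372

0.2981

σ√T = 0.45 × 0.5000 = 0.2250
ln(S/K) + (r + σ²/2)T = ln(260/290) + (0.058 + 0.45²/2)·0.25 = -0.1092 + 0.0398 = -0.0694
d₁ = -0.0694 / 0.2250 = -0.3084 ⇒ -0.31
d₂ = d₁ − σ√T = -0.3084 − 0.2250 = -0.5334 ⇒ -0.53
Pr(exercise) under Q = N(d₂) = 0.2981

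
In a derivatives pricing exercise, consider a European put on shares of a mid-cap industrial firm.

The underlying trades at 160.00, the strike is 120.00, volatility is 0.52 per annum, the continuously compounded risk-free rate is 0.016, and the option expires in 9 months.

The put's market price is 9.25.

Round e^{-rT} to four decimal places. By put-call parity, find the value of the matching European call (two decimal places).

50.68

exp(−rT) = exp(−0.016·0.75) = 0.9881
Put-call parity: C − P = S − K·e^(−rT) = 160 − 120·0.9881 = 160 − 118.5720 = 41.4280
C = P + (C − P) = 9.25 + (41.4280) = 50.6780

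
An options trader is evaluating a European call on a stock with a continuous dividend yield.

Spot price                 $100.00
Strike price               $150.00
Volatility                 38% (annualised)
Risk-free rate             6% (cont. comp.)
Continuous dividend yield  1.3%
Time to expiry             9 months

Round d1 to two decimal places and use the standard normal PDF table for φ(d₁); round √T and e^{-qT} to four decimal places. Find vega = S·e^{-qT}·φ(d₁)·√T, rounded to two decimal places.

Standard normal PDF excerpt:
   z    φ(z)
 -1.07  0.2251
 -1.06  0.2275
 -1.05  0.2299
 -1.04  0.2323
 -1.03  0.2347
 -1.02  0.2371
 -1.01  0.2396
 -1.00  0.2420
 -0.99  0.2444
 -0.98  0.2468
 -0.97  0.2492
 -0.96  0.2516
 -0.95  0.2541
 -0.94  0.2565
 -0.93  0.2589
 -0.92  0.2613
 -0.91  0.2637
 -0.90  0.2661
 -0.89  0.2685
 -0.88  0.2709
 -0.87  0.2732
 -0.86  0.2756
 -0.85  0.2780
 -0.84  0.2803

21.58

σ√T = 0.38·√0.75 = 0.3291
d₁ = [ln(100/150) + (0.06 − 0.013 + ½·0.38²)·0.75] / (σ√T) = (-0.4055 + 0.0894) / 0.3291 = -0.9604 ≈ -0.96
√T = √0.75 = 0.8660
φ(d₁) = φ(-0.96) = 0.2516
exp(−qT) = exp(−0.013·0.75) = 0.9903
vega = S·exp(−qT)·φ(d₁)·√T = 100·0.9903·0.2516·0.8660 = 21.5772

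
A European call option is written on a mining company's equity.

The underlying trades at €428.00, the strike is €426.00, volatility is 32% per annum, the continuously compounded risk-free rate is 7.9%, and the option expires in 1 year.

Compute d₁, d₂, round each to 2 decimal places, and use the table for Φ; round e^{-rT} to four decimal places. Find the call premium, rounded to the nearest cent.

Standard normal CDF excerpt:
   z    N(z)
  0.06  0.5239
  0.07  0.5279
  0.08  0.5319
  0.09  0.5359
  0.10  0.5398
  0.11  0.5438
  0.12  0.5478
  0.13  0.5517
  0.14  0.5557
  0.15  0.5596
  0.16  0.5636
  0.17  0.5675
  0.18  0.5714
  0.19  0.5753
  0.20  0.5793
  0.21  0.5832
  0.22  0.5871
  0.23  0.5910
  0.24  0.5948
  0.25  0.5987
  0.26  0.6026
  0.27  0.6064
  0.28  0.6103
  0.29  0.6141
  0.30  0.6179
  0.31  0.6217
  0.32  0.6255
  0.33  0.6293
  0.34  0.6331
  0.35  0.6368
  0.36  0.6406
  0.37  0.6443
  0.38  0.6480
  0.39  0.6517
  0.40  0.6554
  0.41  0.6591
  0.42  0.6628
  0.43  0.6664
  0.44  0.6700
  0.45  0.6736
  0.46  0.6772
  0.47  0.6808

T = 1;  σ√T = 0.3200
d₁ = [ln(428/426) + (0.079 + 0.32²/2)·1] / 0.3200 = [0.0047 + 0.1302] / 0.3200 = 0.4215 ⇒ 0.42
d₂ = d₁ − σ√T = 0.4215 − 0.3200 = 0.1015 ⇒ 0.10
e^(−rT) = e^(−0.079·1) = 0.9240
N(d₁) = N(0.42) = 0.6628;  N(d₂) = N(0.10) = 0.5398
C = 428·0.6628 − 426·0.9240·0.5398 = 283.6784 − 212.4782 = 71.2002

€71.20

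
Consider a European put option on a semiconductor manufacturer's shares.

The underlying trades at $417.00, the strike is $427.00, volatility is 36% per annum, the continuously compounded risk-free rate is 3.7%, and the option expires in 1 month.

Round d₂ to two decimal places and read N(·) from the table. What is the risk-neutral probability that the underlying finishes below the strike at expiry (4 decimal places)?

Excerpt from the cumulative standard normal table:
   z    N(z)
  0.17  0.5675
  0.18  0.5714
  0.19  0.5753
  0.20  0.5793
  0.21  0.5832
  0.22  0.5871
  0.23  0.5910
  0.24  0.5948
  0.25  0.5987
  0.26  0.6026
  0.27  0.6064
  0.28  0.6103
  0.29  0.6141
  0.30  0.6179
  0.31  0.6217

σ√T = 0.36·√0.08333 = 0.1039
d₁ = [ln(417/427) + (0.037 + 0.36²/2)·0.08333] / 0.1039 = [-0.0237 + 0.0085] / 0.1039 = -0.1464 which rounds to -0.15
d₂ = d₁ − σ√T = -0.1464 − 0.1039 = -0.2503 which rounds to -0.25
Pr(exercise) under Q = N(−d₂) = N(0.25) = 0.5987

0.5987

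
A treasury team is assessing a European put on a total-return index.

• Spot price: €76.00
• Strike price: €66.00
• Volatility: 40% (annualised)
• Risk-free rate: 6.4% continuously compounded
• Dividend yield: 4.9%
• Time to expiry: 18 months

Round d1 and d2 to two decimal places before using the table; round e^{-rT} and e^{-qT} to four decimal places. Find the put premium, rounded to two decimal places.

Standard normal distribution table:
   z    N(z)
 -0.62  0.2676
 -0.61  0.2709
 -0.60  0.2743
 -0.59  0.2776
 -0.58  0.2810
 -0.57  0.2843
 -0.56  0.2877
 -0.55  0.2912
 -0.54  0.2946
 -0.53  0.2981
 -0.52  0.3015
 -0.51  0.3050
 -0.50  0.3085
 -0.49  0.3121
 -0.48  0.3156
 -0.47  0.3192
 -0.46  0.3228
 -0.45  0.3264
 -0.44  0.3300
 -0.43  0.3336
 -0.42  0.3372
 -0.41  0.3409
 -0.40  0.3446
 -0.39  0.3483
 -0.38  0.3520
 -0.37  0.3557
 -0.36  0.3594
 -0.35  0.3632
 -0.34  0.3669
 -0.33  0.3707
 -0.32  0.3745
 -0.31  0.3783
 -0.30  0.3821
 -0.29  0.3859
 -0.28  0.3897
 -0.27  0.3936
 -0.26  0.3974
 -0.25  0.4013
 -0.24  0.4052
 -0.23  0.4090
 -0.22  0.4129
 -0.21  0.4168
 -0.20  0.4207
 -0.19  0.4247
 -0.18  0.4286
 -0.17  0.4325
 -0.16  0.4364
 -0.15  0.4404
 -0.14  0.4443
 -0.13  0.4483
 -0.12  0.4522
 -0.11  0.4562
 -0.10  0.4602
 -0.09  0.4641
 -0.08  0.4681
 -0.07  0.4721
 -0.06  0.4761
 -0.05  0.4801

σ√T = 0.4 × 1.2247 = 0.4899
ln(S/K) + (r − q + σ²/2)T = ln(76/66) + (0.064 − 0.049 + 0.4²/2)·1.5 = 0.1411 + 0.1425 = 0.2836
d₁ = 0.2836 / 0.4899 = 0.5789 which rounds to 0.58
d₂ = d₁ − σ√T = 0.5789 − 0.4899 = 0.0890 which rounds to 0.09
e^(−qT) = e^(−0.049·1.5) = 0.9291;  e^(−rT) = e^(−0.064·1.5) = 0.9085
N(−d₂) = N(-0.09) = 0.4641;  N(−d₁) = N(-0.58) = 0.2810
P = 66·0.9085·0.4641 − 76·0.9291·0.2810 = 27.8279 − 19.8419 = 7.9860

€7.99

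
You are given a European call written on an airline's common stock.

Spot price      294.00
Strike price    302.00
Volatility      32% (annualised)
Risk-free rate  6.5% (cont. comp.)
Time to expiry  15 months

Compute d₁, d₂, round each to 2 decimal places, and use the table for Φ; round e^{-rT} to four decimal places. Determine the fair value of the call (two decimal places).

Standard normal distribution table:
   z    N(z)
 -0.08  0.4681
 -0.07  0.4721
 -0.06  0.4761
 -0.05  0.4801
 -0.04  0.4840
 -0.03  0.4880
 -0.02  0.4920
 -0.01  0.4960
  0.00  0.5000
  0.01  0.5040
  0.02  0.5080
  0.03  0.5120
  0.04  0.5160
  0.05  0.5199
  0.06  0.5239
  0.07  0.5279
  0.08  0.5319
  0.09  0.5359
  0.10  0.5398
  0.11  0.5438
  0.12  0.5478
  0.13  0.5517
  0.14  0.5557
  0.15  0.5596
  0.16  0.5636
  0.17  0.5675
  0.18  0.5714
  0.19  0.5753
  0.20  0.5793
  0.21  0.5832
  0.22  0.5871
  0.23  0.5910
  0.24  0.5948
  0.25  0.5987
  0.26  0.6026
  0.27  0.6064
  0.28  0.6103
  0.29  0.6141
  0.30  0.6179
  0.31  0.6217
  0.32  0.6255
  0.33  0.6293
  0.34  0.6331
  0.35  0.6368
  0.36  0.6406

49.13

σ√T = 0.32·√1.25 = 0.3578
d₁ = [ln(294/302) + (0.065 + ½·0.32²)·1.25] / (σ√T) = (-0.0268 + 0.1452) / 0.3578 = 0.3309 which rounds to 0.33
d₂ = 0.3309 − 0.3578 = -0.0268 which rounds to -0.03
exp(−rT) = exp(−0.065·1.25) = 0.9220
C = 294·N(0.33) − 302·0.9220·N(-0.03) = 294·0.6293 − 302·0.9220·0.4880 = 185.0142 − 135.8807 = 49.1335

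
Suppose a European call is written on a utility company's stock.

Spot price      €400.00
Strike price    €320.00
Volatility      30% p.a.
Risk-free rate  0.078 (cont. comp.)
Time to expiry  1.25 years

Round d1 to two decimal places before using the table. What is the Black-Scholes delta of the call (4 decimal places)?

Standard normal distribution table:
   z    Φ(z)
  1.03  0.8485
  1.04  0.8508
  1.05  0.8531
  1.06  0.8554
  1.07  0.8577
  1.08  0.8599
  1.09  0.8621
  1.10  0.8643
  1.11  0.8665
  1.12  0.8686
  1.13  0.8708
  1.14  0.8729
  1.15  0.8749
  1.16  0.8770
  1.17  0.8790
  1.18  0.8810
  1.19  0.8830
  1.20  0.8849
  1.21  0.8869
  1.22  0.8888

σ√T = 0.3 × 1.1180 = 0.3354
d₁ = [ln(400/320) + (0.078 + ½·0.3²)·1.25] / (σ√T) = (0.2231 + 0.1537) / 0.3354 = 1.1237 ≈ 1.12
N(d₁) = N(1.12) = 0.8686
Δ_call = N(d₁) = 0.8686

0.8686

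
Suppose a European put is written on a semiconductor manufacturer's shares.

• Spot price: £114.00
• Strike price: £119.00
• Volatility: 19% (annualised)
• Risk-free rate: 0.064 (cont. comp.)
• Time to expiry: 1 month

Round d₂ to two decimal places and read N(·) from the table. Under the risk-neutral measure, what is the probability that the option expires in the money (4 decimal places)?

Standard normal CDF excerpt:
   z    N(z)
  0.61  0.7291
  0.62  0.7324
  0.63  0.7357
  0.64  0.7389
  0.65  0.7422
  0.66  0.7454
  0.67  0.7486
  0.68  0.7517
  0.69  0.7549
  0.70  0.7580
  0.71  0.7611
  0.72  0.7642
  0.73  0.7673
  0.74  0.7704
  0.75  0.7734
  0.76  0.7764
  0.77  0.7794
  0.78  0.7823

0.7611

σ√T = 0.19·√0.08333 = 0.0548
d₁ = [ln(114/119) + (0.064 + 0.19²/2)·0.08333] / 0.0548 = [-0.0429 + 0.0068] / 0.0548 = -0.6580 ⇒ -0.66
d₂ = d₁ − σ√T = -0.6580 − 0.0548 = -0.7128 ⇒ -0.71
Risk-neutral Pr[S_T < K] = N(−d₂) = N(0.71) = 0.7611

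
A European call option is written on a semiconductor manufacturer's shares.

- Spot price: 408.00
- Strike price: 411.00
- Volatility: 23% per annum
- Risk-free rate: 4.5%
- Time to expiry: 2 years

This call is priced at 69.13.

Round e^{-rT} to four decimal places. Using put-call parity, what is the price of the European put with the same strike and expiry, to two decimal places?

e^(−rT) = e^(−0.045·2) = 0.9139
Put-call parity: C − P = S − K·e^(−rT) = 408 − 411·0.9139 = 408 − 375.6129 = 32.3871
P = C − (C − P) = 69.13 − (32.3871) = 36.7429

36.74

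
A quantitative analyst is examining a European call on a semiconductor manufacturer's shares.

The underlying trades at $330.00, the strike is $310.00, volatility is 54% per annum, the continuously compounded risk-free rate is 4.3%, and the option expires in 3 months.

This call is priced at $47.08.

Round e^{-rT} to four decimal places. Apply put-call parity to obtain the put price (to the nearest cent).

$23.76

e^(−rT) = e^(−0.043·0.25) = 0.9893
Put-call parity: C − P = S − K·e^(−rT) = 330 − 310·0.9893 = 330 − 306.6830 = 23.3170
P = C − (C − P) = 47.08 − (23.3170) = 23.7630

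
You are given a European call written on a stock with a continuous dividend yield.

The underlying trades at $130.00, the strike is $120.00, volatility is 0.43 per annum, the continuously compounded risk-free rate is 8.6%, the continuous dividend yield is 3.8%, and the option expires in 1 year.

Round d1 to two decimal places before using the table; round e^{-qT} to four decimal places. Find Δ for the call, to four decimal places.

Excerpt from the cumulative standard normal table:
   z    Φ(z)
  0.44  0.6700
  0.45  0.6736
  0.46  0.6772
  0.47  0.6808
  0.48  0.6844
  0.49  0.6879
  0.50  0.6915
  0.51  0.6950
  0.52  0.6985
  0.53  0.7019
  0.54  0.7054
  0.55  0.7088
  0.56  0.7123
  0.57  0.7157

0.6691

σ√T = 0.43 × 1.0000 = 0.4300
ln(S/K) + (r − q + σ²/2)T = ln(130/120) + (0.086 − 0.038 + 0.43²/2)·1 = 0.0800 + 0.1404 = 0.2205
d₁ = 0.2205 / 0.4300 = 0.5128 which rounds to 0.51
N(d₁) = N(0.51) = 0.6950
Δ_call = e^(−qT)·N(d₁) = 0.9627·0.6950 = 0.6691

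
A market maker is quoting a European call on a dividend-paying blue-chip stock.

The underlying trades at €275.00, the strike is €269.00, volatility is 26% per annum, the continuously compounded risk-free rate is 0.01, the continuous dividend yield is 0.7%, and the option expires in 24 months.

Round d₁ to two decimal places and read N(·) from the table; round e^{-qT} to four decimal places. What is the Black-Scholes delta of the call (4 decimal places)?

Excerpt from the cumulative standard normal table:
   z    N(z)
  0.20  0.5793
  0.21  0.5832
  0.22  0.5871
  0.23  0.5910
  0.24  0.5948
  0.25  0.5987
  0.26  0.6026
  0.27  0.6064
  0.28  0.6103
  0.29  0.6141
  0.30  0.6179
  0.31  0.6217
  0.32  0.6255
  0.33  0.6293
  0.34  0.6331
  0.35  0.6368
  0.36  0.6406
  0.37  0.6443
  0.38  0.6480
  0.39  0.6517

σ√T = 0.26 × 1.4142 = 0.3677
d₁ = [ln(275/269) + (0.01 − 0.007 + 0.26²/2)·2] / 0.3677 = [0.0221 + 0.0736] / 0.3677 = 0.2602 → 0.26
N(d₁) = N(0.26) = 0.6026
Δ_call = e^(−qT)·N(d₁) = 0.9861·0.6026 = 0.5942

0.5942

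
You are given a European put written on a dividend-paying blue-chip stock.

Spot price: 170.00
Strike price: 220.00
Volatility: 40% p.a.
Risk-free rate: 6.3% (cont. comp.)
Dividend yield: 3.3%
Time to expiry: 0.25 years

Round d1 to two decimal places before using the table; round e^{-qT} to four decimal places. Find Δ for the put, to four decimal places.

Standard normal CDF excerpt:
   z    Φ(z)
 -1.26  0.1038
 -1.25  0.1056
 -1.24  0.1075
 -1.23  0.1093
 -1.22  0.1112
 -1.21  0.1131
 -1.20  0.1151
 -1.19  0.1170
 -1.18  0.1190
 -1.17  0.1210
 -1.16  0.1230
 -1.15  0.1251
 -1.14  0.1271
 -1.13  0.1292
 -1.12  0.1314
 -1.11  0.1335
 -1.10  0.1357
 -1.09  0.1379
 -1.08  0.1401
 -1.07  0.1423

-0.8677

σ√T = 0.4·√0.25 = 0.2000
d₁ = [ln(170/220) + (0.063 − 0.033 + 0.4²/2)·0.25] / 0.2000 = [-0.2578 + 0.0275] / 0.2000 = -1.1516 ⇒ -1.15
N(d₁) = N(-1.15) = 0.1251
Δ_put = e^(−qT)·(N(d₁) − 1) = 0.9918·(0.1251 − 1) = -0.8677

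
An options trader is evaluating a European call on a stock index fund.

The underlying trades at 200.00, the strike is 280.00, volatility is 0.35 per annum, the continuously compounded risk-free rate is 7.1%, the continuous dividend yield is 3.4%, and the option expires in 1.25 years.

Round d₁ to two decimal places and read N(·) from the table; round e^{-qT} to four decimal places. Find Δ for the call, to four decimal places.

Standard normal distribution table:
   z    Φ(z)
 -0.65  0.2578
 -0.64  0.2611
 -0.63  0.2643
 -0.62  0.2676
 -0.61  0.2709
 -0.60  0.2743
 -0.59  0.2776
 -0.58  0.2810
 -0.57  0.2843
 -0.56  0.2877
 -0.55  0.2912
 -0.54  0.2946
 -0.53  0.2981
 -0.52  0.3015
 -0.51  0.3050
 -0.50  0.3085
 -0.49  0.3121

σ√T = 0.35 × 1.1180 = 0.3913
d₁ = [ln(200/280) + (0.071 − 0.034 + ½·0.35²)·1.25] / (σ√T) = (-0.3365 + 0.1228) / 0.3913 = -0.5460 → -0.55
N(d₁) = N(-0.55) = 0.2912
Δ_call = e^(−qT)·N(d₁) = 0.9584·0.2912 = 0.2791

0.2791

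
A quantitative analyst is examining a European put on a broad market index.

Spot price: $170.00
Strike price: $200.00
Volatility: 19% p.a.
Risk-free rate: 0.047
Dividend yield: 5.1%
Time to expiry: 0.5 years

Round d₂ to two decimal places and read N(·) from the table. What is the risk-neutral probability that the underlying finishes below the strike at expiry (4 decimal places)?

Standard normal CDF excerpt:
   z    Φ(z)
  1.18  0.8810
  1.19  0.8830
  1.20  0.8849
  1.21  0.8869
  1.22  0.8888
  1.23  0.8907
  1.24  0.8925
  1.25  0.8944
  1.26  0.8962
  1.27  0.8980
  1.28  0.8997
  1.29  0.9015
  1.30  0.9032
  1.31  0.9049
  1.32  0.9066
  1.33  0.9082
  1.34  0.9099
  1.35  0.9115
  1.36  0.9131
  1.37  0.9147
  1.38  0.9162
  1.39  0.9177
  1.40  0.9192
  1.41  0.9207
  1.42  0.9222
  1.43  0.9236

0.9015

σ√T = 0.19·√0.5 = 0.1344
d₁ = [ln(170/200) + (0.047 − 0.051 + 0.19²/2)·0.5] / 0.1344 = [-0.1625 + 0.0070] / 0.1344 = -1.1574 which rounds to -1.16
d₂ = d₁ − σ√T = -1.1574 − 0.1344 = -1.2917 which rounds to -1.29
Risk-neutral Pr[S_T < K] = N(−d₂) = N(1.29) = 0.9015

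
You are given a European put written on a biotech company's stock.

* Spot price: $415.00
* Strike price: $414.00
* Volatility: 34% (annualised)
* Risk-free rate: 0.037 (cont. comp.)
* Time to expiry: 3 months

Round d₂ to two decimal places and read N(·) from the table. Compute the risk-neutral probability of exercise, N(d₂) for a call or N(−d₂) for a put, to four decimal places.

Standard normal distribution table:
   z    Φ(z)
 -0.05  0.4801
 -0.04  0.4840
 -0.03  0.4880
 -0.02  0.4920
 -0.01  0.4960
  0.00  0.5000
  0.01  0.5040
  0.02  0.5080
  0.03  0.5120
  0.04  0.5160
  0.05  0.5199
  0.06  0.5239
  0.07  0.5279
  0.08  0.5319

0.5080

σ√T = 0.34·√0.25 = 0.1700
ln(S/K) + (r + σ²/2)T = ln(415/414) + (0.037 + 0.34²/2)·0.25 = 0.0024 + 0.0237 = 0.0261
d₁ = 0.0261 / 0.1700 = 0.1536 which rounds to 0.15
d₂ = d₁ − σ√T = 0.1536 − 0.1700 = -0.0164 which rounds to -0.02
Pr(exercise) under Q = N(−d₂) = N(0.02) = 0.5080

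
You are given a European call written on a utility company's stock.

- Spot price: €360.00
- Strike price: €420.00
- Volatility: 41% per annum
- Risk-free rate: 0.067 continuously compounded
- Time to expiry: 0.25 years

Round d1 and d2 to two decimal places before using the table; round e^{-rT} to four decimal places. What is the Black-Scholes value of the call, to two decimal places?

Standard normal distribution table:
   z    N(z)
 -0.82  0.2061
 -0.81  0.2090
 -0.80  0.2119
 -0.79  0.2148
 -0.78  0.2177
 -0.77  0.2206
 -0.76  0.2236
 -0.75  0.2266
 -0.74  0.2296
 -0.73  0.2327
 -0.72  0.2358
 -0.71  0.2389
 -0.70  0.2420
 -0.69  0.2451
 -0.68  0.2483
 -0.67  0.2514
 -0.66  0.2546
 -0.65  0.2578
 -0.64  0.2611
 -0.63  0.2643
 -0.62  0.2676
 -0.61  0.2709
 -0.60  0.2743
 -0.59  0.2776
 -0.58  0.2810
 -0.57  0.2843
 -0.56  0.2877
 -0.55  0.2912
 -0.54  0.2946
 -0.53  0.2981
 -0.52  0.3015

€11.23

T = 0.25;  σ√T = 0.2050
d₁ = [ln(360/420) + (0.067 + 0.41²/2)·0.25] / 0.2050 = [-0.1542 + 0.0378] / 0.2050 = -0.5677 ⇒ -0.57
d₂ = d₁ − σ√T = -0.5677 − 0.2050 = -0.7727 ⇒ -0.77
e^(−rT) = e^(−0.067·0.25) = 0.9834
N(d₁) = N(-0.57) = 0.2843;  N(d₂) = N(-0.77) = 0.2206
C = 360·0.2843 − 420·0.9834·0.2206 = 102.3480 − 91.1140 = 11.2340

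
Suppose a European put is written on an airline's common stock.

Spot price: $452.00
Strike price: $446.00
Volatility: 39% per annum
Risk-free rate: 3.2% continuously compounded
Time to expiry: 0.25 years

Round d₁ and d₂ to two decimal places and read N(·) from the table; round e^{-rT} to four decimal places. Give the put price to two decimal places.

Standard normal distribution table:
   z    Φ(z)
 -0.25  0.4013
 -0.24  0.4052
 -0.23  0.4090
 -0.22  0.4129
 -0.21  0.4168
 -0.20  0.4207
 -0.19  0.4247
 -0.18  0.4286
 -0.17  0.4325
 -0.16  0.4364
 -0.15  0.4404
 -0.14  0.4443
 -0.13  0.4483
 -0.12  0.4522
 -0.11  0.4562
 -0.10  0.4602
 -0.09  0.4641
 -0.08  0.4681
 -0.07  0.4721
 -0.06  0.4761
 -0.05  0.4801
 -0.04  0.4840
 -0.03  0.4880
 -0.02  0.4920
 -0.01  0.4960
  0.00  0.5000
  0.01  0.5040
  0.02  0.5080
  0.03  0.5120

σ√T = 0.39 × 0.5000 = 0.1950
ln(S/K) + (r + σ²/2)T = ln(452/446) + (0.032 + 0.39²/2)·0.25 = 0.0134 + 0.0270 = 0.0404
d₁ = 0.0404 / 0.1950 = 0.2071 which rounds to 0.21
d₂ = d₁ − σ√T = 0.2071 − 0.1950 = 0.0121 which rounds to 0.01
e^(−rT) = e^(−0.032·0.25) = 0.9920
N(−d₂) = N(-0.01) = 0.4960;  N(−d₁) = N(-0.21) = 0.4168
P = 446·0.9920·0.4960 − 452·0.4168 = 219.4463 − 188.3936 = 31.0527

$31.05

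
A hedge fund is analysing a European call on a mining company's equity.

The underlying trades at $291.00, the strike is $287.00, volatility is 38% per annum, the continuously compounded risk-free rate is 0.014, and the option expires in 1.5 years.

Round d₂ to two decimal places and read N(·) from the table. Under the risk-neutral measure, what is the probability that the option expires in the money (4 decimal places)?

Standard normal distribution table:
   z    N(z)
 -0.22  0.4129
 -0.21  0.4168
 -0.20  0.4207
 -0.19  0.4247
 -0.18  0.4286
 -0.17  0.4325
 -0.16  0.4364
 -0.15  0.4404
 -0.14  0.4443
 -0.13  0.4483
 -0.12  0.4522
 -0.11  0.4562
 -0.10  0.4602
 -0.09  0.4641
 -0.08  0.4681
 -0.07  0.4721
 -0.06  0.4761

0.4364

T = 1.5;  σ√T = 0.4654
d₁ = [ln(291/287) + (0.014 + ½·0.38²)·1.5] / (σ√T) = (0.0138 + 0.1293) / 0.4654 = 0.3076 ⇒ 0.31
d₂ = 0.3076 − 0.4654 = -0.1578 ⇒ -0.16
Pr(exercise) under Q = N(d₂) = 0.4364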